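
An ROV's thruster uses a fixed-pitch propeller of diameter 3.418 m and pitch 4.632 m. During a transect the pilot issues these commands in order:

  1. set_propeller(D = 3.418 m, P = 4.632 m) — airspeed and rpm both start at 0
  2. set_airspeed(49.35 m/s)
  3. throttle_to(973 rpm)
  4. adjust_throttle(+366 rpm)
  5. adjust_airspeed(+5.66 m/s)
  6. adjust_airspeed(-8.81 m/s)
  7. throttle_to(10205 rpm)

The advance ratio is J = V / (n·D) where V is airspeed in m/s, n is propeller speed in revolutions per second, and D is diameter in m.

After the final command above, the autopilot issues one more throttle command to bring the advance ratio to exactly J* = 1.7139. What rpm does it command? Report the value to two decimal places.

set_propeller: D = 3.418 m, P = 4.632 m (p = P/D = 1.355178); state ← (V=0, rpm=0)
set_airspeed(49.35): V ← 49.35 m/s
throttle_to(973): rpm ← 973
adjust_throttle(+366): rpm ← 973 +366 = 1339
adjust_airspeed(+5.66): V ← 49.35 +5.66 = 55.01 m/s
adjust_airspeed(-8.81): V ← 55.01 -8.81 = 46.2 m/s
throttle_to(10205): rpm ← 10205
final state: V = 46.2 m/s, rpm = 10205 → n = rpm/60 = 170.083333 rev/s
target J* = 1.7139; solve J* = V/(n·D) for n: n = V/(J*·D) = 46.2/(1.7139 × 3.418) = 7.886502 rev/s
rpm = 60·n = 473.190142

rpm = 473.19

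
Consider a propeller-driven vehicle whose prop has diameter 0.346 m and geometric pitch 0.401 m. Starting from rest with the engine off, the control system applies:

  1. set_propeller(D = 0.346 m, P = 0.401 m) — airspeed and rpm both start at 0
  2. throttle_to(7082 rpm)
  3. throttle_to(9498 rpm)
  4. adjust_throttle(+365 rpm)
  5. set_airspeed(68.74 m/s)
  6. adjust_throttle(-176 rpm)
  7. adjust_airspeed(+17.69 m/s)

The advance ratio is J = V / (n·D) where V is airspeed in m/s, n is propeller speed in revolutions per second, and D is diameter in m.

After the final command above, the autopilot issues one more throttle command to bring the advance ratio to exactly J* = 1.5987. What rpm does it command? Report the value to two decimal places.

set_propeller: D = 0.346 m, P = 0.401 m (p = P/D = 1.158960); state ← (V=0, rpm=0)
throttle_to(7082): rpm ← 7082
throttle_to(9498): rpm ← 9498
adjust_throttle(+365): rpm ← 9498 +365 = 9863
set_airspeed(68.74): V ← 68.74 m/s
adjust_throttle(-176): rpm ← 9863 -176 = 9687
adjust_airspeed(+17.69): V ← 68.74 +17.69 = 86.43 m/s
final state: V = 86.43 m/s, rpm = 9687 → n = rpm/60 = 161.450000 rev/s
target J* = 1.5987; solve J* = V/(n·D) for n: n = V/(J*·D) = 86.43/(1.5987 × 0.346) = 156.250508 rev/s
rpm = 60·n = 9375.030507

rpm = 9375.03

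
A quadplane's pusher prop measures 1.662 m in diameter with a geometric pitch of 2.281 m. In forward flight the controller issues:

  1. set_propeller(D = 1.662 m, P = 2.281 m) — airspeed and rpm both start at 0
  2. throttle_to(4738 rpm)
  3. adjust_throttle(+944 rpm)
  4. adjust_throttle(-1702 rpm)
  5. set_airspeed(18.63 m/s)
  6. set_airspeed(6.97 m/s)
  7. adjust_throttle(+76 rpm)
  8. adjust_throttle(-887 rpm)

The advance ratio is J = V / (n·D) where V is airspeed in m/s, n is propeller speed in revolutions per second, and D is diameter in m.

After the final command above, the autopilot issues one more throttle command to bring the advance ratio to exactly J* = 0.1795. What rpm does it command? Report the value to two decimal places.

rpm = 1401.81

set_propeller: D = 1.662 m, P = 2.281 m (p = P/D = 1.372443); state ← (V=0, rpm=0)
throttle_to(4738): rpm ← 4738
adjust_throttle(+944): rpm ← 4738 +944 = 5682
adjust_throttle(-1702): rpm ← 5682 -1702 = 3980
set_airspeed(18.63): V ← 18.63 m/s
set_airspeed(6.97): V ← 6.97 m/s
adjust_throttle(+76): rpm ← 3980 +76 = 4056
adjust_throttle(-887): rpm ← 4056 -887 = 3169
final state: V = 6.97 m/s, rpm = 3169 → n = rpm/60 = 52.816667 rev/s
target J* = 0.1795; solve J* = V/(n·D) for n: n = V/(J*·D) = 6.97/(0.1795 × 1.662) = 23.363468 rev/s
rpm = 60·n = 1401.808071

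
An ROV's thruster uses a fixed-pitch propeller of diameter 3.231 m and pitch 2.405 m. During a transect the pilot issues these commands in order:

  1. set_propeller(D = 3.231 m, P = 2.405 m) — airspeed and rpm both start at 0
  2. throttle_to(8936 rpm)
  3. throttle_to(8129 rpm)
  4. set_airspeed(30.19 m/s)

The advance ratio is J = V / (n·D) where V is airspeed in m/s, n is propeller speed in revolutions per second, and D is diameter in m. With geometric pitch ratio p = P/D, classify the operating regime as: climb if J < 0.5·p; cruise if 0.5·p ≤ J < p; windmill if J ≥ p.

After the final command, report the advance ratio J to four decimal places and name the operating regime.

set_propeller: D = 3.231 m, P = 2.405 m (p = P/D = 0.744352); state ← (V=0, rpm=0)
throttle_to(8936): rpm ← 8936
throttle_to(8129): rpm ← 8129
set_airspeed(30.19): V ← 30.19 m/s
final state: V = 30.19 m/s, rpm = 8129 → n = rpm/60 = 135.483333 rev/s
J = V / (n·D) = 30.19 / (135.483333 × 3.231) = 0.068967
regime bands: climb J<0.3722 | cruise [0.3722, 0.7444) | windmill J≥0.7444
J = 0.0690 → climb

J = 0.0690, regime = climb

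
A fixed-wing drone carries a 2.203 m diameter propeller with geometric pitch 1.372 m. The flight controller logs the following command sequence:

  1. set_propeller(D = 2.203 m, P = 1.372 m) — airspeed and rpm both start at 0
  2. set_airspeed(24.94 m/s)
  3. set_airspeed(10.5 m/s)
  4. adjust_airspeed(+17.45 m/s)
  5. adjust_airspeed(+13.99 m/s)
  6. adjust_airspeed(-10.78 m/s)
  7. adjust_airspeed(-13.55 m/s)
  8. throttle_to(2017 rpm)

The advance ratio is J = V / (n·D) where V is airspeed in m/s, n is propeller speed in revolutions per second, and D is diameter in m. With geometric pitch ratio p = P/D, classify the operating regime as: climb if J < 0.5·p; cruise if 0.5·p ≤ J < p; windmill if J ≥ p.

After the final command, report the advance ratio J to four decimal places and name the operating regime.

set_propeller: D = 2.203 m, P = 1.372 m (p = P/D = 0.622787); state ← (V=0, rpm=0)
set_airspeed(24.94): V ← 24.94 m/s
set_airspeed(10.5): V ← 10.5 m/s
adjust_airspeed(+17.45): V ← 10.5 +17.45 = 27.95 m/s
adjust_airspeed(+13.99): V ← 27.95 +13.99 = 41.94 m/s
adjust_airspeed(-10.78): V ← 41.94 -10.78 = 31.16 m/s
adjust_airspeed(-13.55): V ← 31.16 -13.55 = 17.61 m/s
throttle_to(2017): rpm ← 2017
final state: V = 17.61 m/s, rpm = 2017 → n = rpm/60 = 33.616667 rev/s
J = V / (n·D) = 17.61 / (33.616667 × 2.203) = 0.237788
regime bands: climb J<0.3114 | cruise [0.3114, 0.6228) | windmill J≥0.6228
J = 0.2378 → climb

J = 0.2378, regime = climb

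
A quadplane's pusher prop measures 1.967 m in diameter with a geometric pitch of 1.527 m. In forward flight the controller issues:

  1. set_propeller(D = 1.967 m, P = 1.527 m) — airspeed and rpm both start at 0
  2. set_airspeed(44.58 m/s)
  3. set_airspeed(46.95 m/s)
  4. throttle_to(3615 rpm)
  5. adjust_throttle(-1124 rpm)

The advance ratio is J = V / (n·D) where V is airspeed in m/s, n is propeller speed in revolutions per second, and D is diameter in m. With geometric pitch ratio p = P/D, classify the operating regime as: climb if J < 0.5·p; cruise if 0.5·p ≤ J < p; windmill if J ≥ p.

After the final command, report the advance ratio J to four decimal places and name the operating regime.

set_propeller: D = 1.967 m, P = 1.527 m (p = P/D = 0.776309); state ← (V=0, rpm=0)
set_airspeed(44.58): V ← 44.58 m/s
set_airspeed(46.95): V ← 46.95 m/s
throttle_to(3615): rpm ← 3615
adjust_throttle(-1124): rpm ← 3615 -1124 = 2491
final state: V = 46.95 m/s, rpm = 2491 → n = rpm/60 = 41.516667 rev/s
J = V / (n·D) = 46.95 / (41.516667 × 1.967) = 0.574922
regime bands: climb J<0.3882 | cruise [0.3882, 0.7763) | windmill J≥0.7763
J = 0.5749 → cruise

J = 0.5749, regime = cruise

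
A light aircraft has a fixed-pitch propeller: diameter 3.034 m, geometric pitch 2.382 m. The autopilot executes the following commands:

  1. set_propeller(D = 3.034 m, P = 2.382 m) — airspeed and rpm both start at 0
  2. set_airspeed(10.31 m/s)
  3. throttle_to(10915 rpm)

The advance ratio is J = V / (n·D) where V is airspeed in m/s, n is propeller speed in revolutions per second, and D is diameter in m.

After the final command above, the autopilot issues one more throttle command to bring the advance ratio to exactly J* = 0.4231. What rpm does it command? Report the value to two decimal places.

rpm = 481.89

set_propeller: D = 3.034 m, P = 2.382 m (p = P/D = 0.785102); state ← (V=0, rpm=0)
set_airspeed(10.31): V ← 10.31 m/s
throttle_to(10915): rpm ← 10915
final state: V = 10.31 m/s, rpm = 10915 → n = rpm/60 = 181.916667 rev/s
target J* = 0.4231; solve J* = V/(n·D) for n: n = V/(J*·D) = 10.31/(0.4231 × 3.034) = 8.031563 rev/s
rpm = 60·n = 481.893772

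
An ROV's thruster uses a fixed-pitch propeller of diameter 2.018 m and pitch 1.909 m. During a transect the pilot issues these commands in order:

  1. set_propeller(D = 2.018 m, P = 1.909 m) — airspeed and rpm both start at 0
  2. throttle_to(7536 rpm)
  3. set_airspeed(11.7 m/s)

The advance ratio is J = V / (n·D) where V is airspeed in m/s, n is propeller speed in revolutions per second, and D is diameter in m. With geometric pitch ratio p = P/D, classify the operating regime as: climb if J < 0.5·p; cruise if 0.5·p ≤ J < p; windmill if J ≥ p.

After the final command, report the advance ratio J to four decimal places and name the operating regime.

J = 0.0462, regime = climb

set_propeller: D = 2.018 m, P = 1.909 m (p = P/D = 0.945986); state ← (V=0, rpm=0)
throttle_to(7536): rpm ← 7536
set_airspeed(11.7): V ← 11.7 m/s
final state: V = 11.7 m/s, rpm = 7536 → n = rpm/60 = 125.600000 rev/s
J = V / (n·D) = 11.7 / (125.600000 × 2.018) = 0.046161
regime bands: climb J<0.4730 | cruise [0.4730, 0.9460) | windmill J≥0.9460
J = 0.0462 → climb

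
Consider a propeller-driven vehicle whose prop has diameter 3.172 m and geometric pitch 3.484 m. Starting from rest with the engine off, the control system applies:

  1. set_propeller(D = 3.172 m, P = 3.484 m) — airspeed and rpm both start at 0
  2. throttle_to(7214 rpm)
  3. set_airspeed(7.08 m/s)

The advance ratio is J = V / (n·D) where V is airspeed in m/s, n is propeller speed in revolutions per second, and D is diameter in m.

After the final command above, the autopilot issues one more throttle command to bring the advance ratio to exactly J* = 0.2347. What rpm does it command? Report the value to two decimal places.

set_propeller: D = 3.172 m, P = 3.484 m (p = P/D = 1.098361); state ← (V=0, rpm=0)
throttle_to(7214): rpm ← 7214
set_airspeed(7.08): V ← 7.08 m/s
final state: V = 7.08 m/s, rpm = 7214 → n = rpm/60 = 120.233333 rev/s
target J* = 0.2347; solve J* = V/(n·D) for n: n = V/(J*·D) = 7.08/(0.2347 × 3.172) = 9.510142 rev/s
rpm = 60·n = 570.608504

rpm = 570.61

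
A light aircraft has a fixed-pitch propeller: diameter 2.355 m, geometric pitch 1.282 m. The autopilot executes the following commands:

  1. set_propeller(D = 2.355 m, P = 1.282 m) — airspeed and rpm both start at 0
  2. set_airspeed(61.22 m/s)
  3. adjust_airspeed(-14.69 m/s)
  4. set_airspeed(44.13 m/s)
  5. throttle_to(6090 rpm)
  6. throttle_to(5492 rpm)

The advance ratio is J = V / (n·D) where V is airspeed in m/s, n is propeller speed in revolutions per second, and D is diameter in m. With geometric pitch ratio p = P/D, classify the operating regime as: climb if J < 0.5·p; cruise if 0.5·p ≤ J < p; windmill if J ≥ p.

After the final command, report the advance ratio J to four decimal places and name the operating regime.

set_propeller: D = 2.355 m, P = 1.282 m (p = P/D = 0.544374); state ← (V=0, rpm=0)
set_airspeed(61.22): V ← 61.22 m/s
adjust_airspeed(-14.69): V ← 61.22 -14.69 = 46.53 m/s
set_airspeed(44.13): V ← 44.13 m/s
throttle_to(6090): rpm ← 6090
throttle_to(5492): rpm ← 5492
final state: V = 44.13 m/s, rpm = 5492 → n = rpm/60 = 91.533333 rev/s
J = V / (n·D) = 44.13 / (91.533333 × 2.355) = 0.204722
regime bands: climb J<0.2722 | cruise [0.2722, 0.5444) | windmill J≥0.5444
J = 0.2047 → climb

J = 0.2047, regime = climb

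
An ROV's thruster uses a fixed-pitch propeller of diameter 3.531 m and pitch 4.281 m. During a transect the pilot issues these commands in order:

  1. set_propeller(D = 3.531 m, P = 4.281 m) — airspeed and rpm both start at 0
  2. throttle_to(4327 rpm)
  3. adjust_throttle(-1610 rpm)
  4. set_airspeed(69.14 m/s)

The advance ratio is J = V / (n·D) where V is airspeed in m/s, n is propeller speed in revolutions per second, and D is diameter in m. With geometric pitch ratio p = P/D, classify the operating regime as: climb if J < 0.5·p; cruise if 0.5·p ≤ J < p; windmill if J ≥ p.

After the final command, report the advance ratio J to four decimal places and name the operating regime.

set_propeller: D = 3.531 m, P = 4.281 m (p = P/D = 1.212404); state ← (V=0, rpm=0)
throttle_to(4327): rpm ← 4327
adjust_throttle(-1610): rpm ← 4327 -1610 = 2717
set_airspeed(69.14): V ← 69.14 m/s
final state: V = 69.14 m/s, rpm = 2717 → n = rpm/60 = 45.283333 rev/s
J = V / (n·D) = 69.14 / (45.283333 × 3.531) = 0.432408
regime bands: climb J<0.6062 | cruise [0.6062, 1.2124) | windmill J≥1.2124
J = 0.4324 → climb

J = 0.4324, regime = climb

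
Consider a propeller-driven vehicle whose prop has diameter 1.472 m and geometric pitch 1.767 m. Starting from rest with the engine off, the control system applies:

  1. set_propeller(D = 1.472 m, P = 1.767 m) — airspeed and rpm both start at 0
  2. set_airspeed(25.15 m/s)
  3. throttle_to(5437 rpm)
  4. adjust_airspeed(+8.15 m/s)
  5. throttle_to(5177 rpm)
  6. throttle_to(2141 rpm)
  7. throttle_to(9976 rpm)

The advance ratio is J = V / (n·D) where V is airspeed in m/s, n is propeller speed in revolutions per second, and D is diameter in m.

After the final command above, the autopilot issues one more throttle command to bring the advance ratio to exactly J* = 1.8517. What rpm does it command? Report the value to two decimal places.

set_propeller: D = 1.472 m, P = 1.767 m (p = P/D = 1.200408); state ← (V=0, rpm=0)
set_airspeed(25.15): V ← 25.15 m/s
throttle_to(5437): rpm ← 5437
adjust_airspeed(+8.15): V ← 25.15 +8.15 = 33.3 m/s
throttle_to(5177): rpm ← 5177
throttle_to(2141): rpm ← 2141
throttle_to(9976): rpm ← 9976
final state: V = 33.3 m/s, rpm = 9976 → n = rpm/60 = 166.266667 rev/s
target J* = 1.8517; solve J* = V/(n·D) for n: n = V/(J*·D) = 33.3/(1.8517 × 1.472) = 12.217034 rev/s
rpm = 60·n = 733.022064

rpm = 733.02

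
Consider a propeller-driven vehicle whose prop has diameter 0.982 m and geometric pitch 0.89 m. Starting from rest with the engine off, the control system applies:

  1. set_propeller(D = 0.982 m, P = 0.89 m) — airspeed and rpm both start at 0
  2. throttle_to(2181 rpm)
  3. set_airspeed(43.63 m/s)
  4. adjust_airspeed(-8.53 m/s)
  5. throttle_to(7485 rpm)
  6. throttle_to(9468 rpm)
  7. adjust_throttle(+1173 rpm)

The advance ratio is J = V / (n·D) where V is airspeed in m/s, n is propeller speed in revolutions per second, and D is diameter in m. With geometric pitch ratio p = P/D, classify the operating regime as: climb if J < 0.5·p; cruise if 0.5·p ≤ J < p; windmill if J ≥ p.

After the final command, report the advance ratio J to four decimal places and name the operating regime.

J = 0.2015, regime = climb

set_propeller: D = 0.982 m, P = 0.89 m (p = P/D = 0.906314); state ← (V=0, rpm=0)
throttle_to(2181): rpm ← 2181
set_airspeed(43.63): V ← 43.63 m/s
adjust_airspeed(-8.53): V ← 43.63 -8.53 = 35.1 m/s
throttle_to(7485): rpm ← 7485
throttle_to(9468): rpm ← 9468
adjust_throttle(+1173): rpm ← 9468 +1173 = 10641
final state: V = 35.1 m/s, rpm = 10641 → n = rpm/60 = 177.350000 rev/s
J = V / (n·D) = 35.1 / (177.350000 × 0.982) = 0.201541
regime bands: climb J<0.4532 | cruise [0.4532, 0.9063) | windmill J≥0.9063
J = 0.2015 → climb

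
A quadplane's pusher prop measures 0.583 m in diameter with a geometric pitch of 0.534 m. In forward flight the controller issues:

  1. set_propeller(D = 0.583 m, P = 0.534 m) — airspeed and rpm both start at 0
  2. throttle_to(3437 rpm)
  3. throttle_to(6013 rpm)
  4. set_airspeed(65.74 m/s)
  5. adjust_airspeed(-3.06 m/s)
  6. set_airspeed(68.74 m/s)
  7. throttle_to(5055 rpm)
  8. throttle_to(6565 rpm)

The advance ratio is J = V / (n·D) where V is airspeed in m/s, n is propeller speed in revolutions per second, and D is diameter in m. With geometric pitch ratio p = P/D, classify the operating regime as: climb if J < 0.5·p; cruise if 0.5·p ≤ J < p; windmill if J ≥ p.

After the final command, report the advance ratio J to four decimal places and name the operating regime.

set_propeller: D = 0.583 m, P = 0.534 m (p = P/D = 0.915952); state ← (V=0, rpm=0)
throttle_to(3437): rpm ← 3437
throttle_to(6013): rpm ← 6013
set_airspeed(65.74): V ← 65.74 m/s
adjust_airspeed(-3.06): V ← 65.74 -3.06 = 62.68 m/s
set_airspeed(68.74): V ← 68.74 m/s
throttle_to(5055): rpm ← 5055
throttle_to(6565): rpm ← 6565
final state: V = 68.74 m/s, rpm = 6565 → n = rpm/60 = 109.416667 rev/s
J = V / (n·D) = 68.74 / (109.416667 × 0.583) = 1.077600
regime bands: climb J<0.4580 | cruise [0.4580, 0.9160) | windmill J≥0.9160
J = 1.0776 → windmill

J = 1.0776, regime = windmill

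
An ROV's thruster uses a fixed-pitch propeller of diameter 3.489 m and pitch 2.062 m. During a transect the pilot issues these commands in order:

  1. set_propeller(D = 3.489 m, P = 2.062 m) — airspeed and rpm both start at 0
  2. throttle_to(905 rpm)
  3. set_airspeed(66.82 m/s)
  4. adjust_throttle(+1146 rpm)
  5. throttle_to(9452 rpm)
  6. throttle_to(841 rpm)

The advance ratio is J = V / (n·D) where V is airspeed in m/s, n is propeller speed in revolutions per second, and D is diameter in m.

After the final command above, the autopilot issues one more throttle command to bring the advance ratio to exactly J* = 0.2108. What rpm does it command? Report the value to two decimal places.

set_propeller: D = 3.489 m, P = 2.062 m (p = P/D = 0.591000); state ← (V=0, rpm=0)
throttle_to(905): rpm ← 905
set_airspeed(66.82): V ← 66.82 m/s
adjust_throttle(+1146): rpm ← 905 +1146 = 2051
throttle_to(9452): rpm ← 9452
throttle_to(841): rpm ← 841
final state: V = 66.82 m/s, rpm = 841 → n = rpm/60 = 14.016667 rev/s
target J* = 0.2108; solve J* = V/(n·D) for n: n = V/(J*·D) = 66.82/(0.2108 × 3.489) = 90.852084 rev/s
rpm = 60·n = 5451.125059

rpm = 5451.13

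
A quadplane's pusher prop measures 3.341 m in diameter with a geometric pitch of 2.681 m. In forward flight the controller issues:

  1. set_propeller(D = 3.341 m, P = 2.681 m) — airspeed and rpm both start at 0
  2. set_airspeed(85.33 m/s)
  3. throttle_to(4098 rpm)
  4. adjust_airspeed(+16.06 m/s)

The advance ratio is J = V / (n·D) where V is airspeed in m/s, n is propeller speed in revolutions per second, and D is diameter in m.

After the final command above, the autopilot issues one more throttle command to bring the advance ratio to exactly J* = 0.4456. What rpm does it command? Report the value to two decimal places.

set_propeller: D = 3.341 m, P = 2.681 m (p = P/D = 0.802454); state ← (V=0, rpm=0)
set_airspeed(85.33): V ← 85.33 m/s
throttle_to(4098): rpm ← 4098
adjust_airspeed(+16.06): V ← 85.33 +16.06 = 101.39 m/s
final state: V = 101.39 m/s, rpm = 4098 → n = rpm/60 = 68.300000 rev/s
target J* = 0.4456; solve J* = V/(n·D) for n: n = V/(J*·D) = 101.39/(0.4456 × 3.341) = 68.104132 rev/s
rpm = 60·n = 4086.247949

rpm = 4086.25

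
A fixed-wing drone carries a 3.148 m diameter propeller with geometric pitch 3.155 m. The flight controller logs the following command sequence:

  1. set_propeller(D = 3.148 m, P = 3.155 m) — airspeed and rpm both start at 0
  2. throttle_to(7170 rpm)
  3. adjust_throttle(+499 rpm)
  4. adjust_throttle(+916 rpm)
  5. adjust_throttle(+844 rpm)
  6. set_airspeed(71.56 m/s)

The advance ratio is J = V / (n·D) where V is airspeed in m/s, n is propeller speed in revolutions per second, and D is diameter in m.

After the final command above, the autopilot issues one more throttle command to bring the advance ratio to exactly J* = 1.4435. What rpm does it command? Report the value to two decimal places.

set_propeller: D = 3.148 m, P = 3.155 m (p = P/D = 1.002224); state ← (V=0, rpm=0)
throttle_to(7170): rpm ← 7170
adjust_throttle(+499): rpm ← 7170 +499 = 7669
adjust_throttle(+916): rpm ← 7669 +916 = 8585
adjust_throttle(+844): rpm ← 8585 +844 = 9429
set_airspeed(71.56): V ← 71.56 m/s
final state: V = 71.56 m/s, rpm = 9429 → n = rpm/60 = 157.150000 rev/s
target J* = 1.4435; solve J* = V/(n·D) for n: n = V/(J*·D) = 71.56/(1.4435 × 3.148) = 15.747761 rev/s
rpm = 60·n = 944.865671

rpm = 944.87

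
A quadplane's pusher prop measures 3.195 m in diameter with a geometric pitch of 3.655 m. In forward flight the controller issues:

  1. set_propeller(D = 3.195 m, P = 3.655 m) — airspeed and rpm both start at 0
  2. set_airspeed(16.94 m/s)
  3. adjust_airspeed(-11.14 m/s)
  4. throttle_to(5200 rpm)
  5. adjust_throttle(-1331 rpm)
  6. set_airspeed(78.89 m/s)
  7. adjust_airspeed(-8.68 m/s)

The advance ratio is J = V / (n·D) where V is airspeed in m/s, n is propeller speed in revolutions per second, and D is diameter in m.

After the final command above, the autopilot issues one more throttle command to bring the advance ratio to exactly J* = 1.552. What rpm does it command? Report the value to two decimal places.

rpm = 849.55

set_propeller: D = 3.195 m, P = 3.655 m (p = P/D = 1.143975); state ← (V=0, rpm=0)
set_airspeed(16.94): V ← 16.94 m/s
adjust_airspeed(-11.14): V ← 16.94 -11.14 = 5.8 m/s
throttle_to(5200): rpm ← 5200
adjust_throttle(-1331): rpm ← 5200 -1331 = 3869
set_airspeed(78.89): V ← 78.89 m/s
adjust_airspeed(-8.68): V ← 78.89 -8.68 = 70.21 m/s
final state: V = 70.21 m/s, rpm = 3869 → n = rpm/60 = 64.483333 rev/s
target J* = 1.552; solve J* = V/(n·D) for n: n = V/(J*·D) = 70.21/(1.552 × 3.195) = 14.159124 rev/s
rpm = 60·n = 849.547457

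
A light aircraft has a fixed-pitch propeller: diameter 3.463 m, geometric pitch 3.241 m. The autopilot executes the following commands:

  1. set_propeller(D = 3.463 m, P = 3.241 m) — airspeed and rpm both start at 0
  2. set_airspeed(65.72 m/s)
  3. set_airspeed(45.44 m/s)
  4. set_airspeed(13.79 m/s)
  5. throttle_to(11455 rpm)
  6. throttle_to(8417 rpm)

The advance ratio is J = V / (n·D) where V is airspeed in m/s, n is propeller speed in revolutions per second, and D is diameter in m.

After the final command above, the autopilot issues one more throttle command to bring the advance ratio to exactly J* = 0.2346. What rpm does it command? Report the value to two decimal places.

set_propeller: D = 3.463 m, P = 3.241 m (p = P/D = 0.935894); state ← (V=0, rpm=0)
set_airspeed(65.72): V ← 65.72 m/s
set_airspeed(45.44): V ← 45.44 m/s
set_airspeed(13.79): V ← 13.79 m/s
throttle_to(11455): rpm ← 11455
throttle_to(8417): rpm ← 8417
final state: V = 13.79 m/s, rpm = 8417 → n = rpm/60 = 140.283333 rev/s
target J* = 0.2346; solve J* = V/(n·D) for n: n = V/(J*·D) = 13.79/(0.2346 × 3.463) = 16.973983 rev/s
rpm = 60·n = 1018.438989

rpm = 1018.44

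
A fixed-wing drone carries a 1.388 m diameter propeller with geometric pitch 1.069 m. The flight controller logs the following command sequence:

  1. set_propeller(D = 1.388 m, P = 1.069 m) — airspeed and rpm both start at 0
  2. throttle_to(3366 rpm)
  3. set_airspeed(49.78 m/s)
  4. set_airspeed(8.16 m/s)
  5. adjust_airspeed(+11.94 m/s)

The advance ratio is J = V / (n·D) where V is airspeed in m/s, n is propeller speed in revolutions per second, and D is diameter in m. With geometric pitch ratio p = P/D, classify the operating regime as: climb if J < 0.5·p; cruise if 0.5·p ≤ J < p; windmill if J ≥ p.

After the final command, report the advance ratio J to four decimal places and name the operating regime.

set_propeller: D = 1.388 m, P = 1.069 m (p = P/D = 0.770173); state ← (V=0, rpm=0)
throttle_to(3366): rpm ← 3366
set_airspeed(49.78): V ← 49.78 m/s
set_airspeed(8.16): V ← 8.16 m/s
adjust_airspeed(+11.94): V ← 8.16 +11.94 = 20.1 m/s
final state: V = 20.1 m/s, rpm = 3366 → n = rpm/60 = 56.100000 rev/s
J = V / (n·D) = 20.1 / (56.100000 × 1.388) = 0.258133
regime bands: climb J<0.3851 | cruise [0.3851, 0.7702) | windmill J≥0.7702
J = 0.2581 → climb

J = 0.2581, regime = climb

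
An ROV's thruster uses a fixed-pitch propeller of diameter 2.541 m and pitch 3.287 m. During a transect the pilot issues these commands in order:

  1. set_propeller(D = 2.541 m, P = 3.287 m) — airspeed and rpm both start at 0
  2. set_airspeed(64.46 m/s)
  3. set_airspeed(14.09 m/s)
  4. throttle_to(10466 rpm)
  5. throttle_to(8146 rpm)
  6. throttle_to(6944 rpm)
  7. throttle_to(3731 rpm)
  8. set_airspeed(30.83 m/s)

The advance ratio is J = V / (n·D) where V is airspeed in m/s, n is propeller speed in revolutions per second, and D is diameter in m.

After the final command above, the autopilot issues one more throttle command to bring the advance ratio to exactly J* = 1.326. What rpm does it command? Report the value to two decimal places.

set_propeller: D = 2.541 m, P = 3.287 m (p = P/D = 1.293585); state ← (V=0, rpm=0)
set_airspeed(64.46): V ← 64.46 m/s
set_airspeed(14.09): V ← 14.09 m/s
throttle_to(10466): rpm ← 10466
throttle_to(8146): rpm ← 8146
throttle_to(6944): rpm ← 6944
throttle_to(3731): rpm ← 3731
set_airspeed(30.83): V ← 30.83 m/s
final state: V = 30.83 m/s, rpm = 3731 → n = rpm/60 = 62.183333 rev/s
target J* = 1.326; solve J* = V/(n·D) for n: n = V/(J*·D) = 30.83/(1.326 × 2.541) = 9.150089 rev/s
rpm = 60·n = 549.005362

rpm = 549.01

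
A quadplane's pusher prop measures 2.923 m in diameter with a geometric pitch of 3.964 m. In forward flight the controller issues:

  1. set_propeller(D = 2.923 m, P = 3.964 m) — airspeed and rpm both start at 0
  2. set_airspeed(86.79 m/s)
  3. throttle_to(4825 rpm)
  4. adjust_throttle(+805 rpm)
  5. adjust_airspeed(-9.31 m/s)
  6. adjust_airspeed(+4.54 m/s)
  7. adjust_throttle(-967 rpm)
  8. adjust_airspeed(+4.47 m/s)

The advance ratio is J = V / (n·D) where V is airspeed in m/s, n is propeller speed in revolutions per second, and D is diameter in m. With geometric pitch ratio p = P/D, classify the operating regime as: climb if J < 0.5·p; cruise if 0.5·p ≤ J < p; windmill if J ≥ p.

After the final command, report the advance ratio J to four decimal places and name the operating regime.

J = 0.3807, regime = climb

set_propeller: D = 2.923 m, P = 3.964 m (p = P/D = 1.356141); state ← (V=0, rpm=0)
set_airspeed(86.79): V ← 86.79 m/s
throttle_to(4825): rpm ← 4825
adjust_throttle(+805): rpm ← 4825 +805 = 5630
adjust_airspeed(-9.31): V ← 86.79 -9.31 = 77.48 m/s
adjust_airspeed(+4.54): V ← 77.48 +4.54 = 82.02 m/s
adjust_throttle(-967): rpm ← 5630 -967 = 4663
adjust_airspeed(+4.47): V ← 82.02 +4.47 = 86.49 m/s
final state: V = 86.49 m/s, rpm = 4663 → n = rpm/60 = 77.716667 rev/s
J = V / (n·D) = 86.49 / (77.716667 × 2.923) = 0.380735
regime bands: climb J<0.6781 | cruise [0.6781, 1.3561) | windmill J≥1.3561
J = 0.3807 → climb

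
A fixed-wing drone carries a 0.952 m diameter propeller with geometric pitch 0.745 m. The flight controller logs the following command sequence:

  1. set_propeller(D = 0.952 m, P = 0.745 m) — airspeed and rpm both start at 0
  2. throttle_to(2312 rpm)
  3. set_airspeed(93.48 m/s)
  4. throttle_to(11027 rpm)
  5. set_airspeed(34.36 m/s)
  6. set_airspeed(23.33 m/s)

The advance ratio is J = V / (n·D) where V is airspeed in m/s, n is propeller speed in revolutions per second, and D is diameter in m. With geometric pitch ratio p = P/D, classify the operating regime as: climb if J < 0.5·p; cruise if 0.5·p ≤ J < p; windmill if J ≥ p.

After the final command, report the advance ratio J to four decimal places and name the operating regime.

J = 0.1333, regime = climb

set_propeller: D = 0.952 m, P = 0.745 m (p = P/D = 0.782563); state ← (V=0, rpm=0)
throttle_to(2312): rpm ← 2312
set_airspeed(93.48): V ← 93.48 m/s
throttle_to(11027): rpm ← 11027
set_airspeed(34.36): V ← 34.36 m/s
set_airspeed(23.33): V ← 23.33 m/s
final state: V = 23.33 m/s, rpm = 11027 → n = rpm/60 = 183.783333 rev/s
J = V / (n·D) = 23.33 / (183.783333 × 0.952) = 0.133343
regime bands: climb J<0.3913 | cruise [0.3913, 0.7826) | windmill J≥0.7826
J = 0.1333 → climb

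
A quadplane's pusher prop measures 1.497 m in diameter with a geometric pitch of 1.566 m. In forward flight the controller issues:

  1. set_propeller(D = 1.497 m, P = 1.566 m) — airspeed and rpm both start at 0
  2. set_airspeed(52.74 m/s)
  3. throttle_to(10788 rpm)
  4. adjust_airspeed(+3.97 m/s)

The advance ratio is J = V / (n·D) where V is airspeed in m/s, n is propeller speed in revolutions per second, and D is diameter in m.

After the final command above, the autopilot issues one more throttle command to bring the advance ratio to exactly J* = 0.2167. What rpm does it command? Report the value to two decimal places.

rpm = 10488.91

set_propeller: D = 1.497 m, P = 1.566 m (p = P/D = 1.046092); state ← (V=0, rpm=0)
set_airspeed(52.74): V ← 52.74 m/s
throttle_to(10788): rpm ← 10788
adjust_airspeed(+3.97): V ← 52.74 +3.97 = 56.71 m/s
final state: V = 56.71 m/s, rpm = 10788 → n = rpm/60 = 179.800000 rev/s
target J* = 0.2167; solve J* = V/(n·D) for n: n = V/(J*·D) = 56.71/(0.2167 × 1.497) = 174.815097 rev/s
rpm = 60·n = 10488.905823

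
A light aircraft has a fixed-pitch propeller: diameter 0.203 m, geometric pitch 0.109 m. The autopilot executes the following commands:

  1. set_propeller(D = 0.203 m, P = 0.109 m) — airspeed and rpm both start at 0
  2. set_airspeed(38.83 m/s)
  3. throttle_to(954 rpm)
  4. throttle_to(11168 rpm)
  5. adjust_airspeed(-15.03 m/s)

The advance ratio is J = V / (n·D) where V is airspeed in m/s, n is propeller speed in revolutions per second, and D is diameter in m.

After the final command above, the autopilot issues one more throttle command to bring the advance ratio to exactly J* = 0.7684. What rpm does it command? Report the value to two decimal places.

set_propeller: D = 0.203 m, P = 0.109 m (p = P/D = 0.536946); state ← (V=0, rpm=0)
set_airspeed(38.83): V ← 38.83 m/s
throttle_to(954): rpm ← 954
throttle_to(11168): rpm ← 11168
adjust_airspeed(-15.03): V ← 38.83 -15.03 = 23.8 m/s
final state: V = 23.8 m/s, rpm = 11168 → n = rpm/60 = 186.133333 rev/s
target J* = 0.7684; solve J* = V/(n·D) for n: n = V/(J*·D) = 23.8/(0.7684 × 0.203) = 152.578578 rev/s
rpm = 60·n = 9154.714678

rpm = 9154.71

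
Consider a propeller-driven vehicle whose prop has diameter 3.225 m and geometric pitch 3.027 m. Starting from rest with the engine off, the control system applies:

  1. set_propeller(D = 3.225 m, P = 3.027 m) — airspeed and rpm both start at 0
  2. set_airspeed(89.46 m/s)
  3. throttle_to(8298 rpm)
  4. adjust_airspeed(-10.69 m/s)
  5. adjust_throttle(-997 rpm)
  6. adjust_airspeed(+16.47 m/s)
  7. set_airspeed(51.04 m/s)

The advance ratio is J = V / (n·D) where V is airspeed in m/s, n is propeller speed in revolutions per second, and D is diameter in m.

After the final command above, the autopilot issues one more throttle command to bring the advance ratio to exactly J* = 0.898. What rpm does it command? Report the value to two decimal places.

rpm = 1057.44

set_propeller: D = 3.225 m, P = 3.027 m (p = P/D = 0.938605); state ← (V=0, rpm=0)
set_airspeed(89.46): V ← 89.46 m/s
throttle_to(8298): rpm ← 8298
adjust_airspeed(-10.69): V ← 89.46 -10.69 = 78.77 m/s
adjust_throttle(-997): rpm ← 8298 -997 = 7301
adjust_airspeed(+16.47): V ← 78.77 +16.47 = 95.24 m/s
set_airspeed(51.04): V ← 51.04 m/s
final state: V = 51.04 m/s, rpm = 7301 → n = rpm/60 = 121.683333 rev/s
target J* = 0.898; solve J* = V/(n·D) for n: n = V/(J*·D) = 51.04/(0.898 × 3.225) = 17.624005 rev/s
rpm = 60·n = 1057.440307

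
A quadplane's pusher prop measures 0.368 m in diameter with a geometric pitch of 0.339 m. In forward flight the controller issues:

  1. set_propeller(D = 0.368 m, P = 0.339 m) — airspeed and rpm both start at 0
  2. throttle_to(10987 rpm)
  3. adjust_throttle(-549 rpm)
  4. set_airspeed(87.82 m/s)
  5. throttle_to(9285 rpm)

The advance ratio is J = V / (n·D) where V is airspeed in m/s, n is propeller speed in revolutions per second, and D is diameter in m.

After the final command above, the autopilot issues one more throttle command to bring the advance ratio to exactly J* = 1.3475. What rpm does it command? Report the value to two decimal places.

rpm = 10625.96

set_propeller: D = 0.368 m, P = 0.339 m (p = P/D = 0.921196); state ← (V=0, rpm=0)
throttle_to(10987): rpm ← 10987
adjust_throttle(-549): rpm ← 10987 -549 = 10438
set_airspeed(87.82): V ← 87.82 m/s
throttle_to(9285): rpm ← 9285
final state: V = 87.82 m/s, rpm = 9285 → n = rpm/60 = 154.750000 rev/s
target J* = 1.3475; solve J* = V/(n·D) for n: n = V/(J*·D) = 87.82/(1.3475 × 0.368) = 177.099298 rev/s
rpm = 60·n = 10625.957893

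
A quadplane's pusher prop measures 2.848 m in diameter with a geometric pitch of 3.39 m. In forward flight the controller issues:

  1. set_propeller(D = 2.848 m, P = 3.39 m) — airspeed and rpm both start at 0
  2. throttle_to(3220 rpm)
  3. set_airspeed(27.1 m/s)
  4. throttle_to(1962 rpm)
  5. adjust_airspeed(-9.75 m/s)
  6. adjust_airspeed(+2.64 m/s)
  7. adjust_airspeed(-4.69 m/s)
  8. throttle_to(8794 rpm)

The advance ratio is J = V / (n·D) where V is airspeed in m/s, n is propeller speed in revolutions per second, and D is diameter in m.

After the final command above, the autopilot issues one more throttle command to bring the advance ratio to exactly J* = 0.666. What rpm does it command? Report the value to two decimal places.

set_propeller: D = 2.848 m, P = 3.39 m (p = P/D = 1.190309); state ← (V=0, rpm=0)
throttle_to(3220): rpm ← 3220
set_airspeed(27.1): V ← 27.1 m/s
throttle_to(1962): rpm ← 1962
adjust_airspeed(-9.75): V ← 27.1 -9.75 = 17.35 m/s
adjust_airspeed(+2.64): V ← 17.35 +2.64 = 19.99 m/s
adjust_airspeed(-4.69): V ← 19.99 -4.69 = 15.3 m/s
throttle_to(8794): rpm ← 8794
final state: V = 15.3 m/s, rpm = 8794 → n = rpm/60 = 146.566667 rev/s
target J* = 0.666; solve J* = V/(n·D) for n: n = V/(J*·D) = 15.3/(0.666 × 2.848) = 8.066353 rev/s
rpm = 60·n = 483.981172

rpm = 483.98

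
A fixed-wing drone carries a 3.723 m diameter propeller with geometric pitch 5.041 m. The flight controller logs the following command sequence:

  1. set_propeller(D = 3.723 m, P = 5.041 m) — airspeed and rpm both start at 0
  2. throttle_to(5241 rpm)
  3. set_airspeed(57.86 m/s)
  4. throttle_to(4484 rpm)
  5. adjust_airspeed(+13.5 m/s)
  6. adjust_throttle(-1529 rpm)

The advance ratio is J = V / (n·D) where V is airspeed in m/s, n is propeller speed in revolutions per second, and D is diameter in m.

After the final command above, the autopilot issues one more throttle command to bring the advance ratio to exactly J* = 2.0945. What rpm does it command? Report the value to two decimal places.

rpm = 549.08

set_propeller: D = 3.723 m, P = 5.041 m (p = P/D = 1.354016); state ← (V=0, rpm=0)
throttle_to(5241): rpm ← 5241
set_airspeed(57.86): V ← 57.86 m/s
throttle_to(4484): rpm ← 4484
adjust_airspeed(+13.5): V ← 57.86 +13.5 = 71.36 m/s
adjust_throttle(-1529): rpm ← 4484 -1529 = 2955
final state: V = 71.36 m/s, rpm = 2955 → n = rpm/60 = 49.250000 rev/s
target J* = 2.0945; solve J* = V/(n·D) for n: n = V/(J*·D) = 71.36/(2.0945 × 3.723) = 9.151272 rev/s
rpm = 60·n = 549.076290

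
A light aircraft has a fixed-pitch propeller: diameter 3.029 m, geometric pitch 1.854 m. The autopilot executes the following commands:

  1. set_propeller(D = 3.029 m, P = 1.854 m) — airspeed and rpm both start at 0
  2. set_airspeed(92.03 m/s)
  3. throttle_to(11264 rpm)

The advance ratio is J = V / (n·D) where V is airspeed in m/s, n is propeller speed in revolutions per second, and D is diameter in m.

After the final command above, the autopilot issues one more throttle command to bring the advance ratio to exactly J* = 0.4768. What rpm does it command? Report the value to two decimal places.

rpm = 3823.36

set_propeller: D = 3.029 m, P = 1.854 m (p = P/D = 0.612083); state ← (V=0, rpm=0)
set_airspeed(92.03): V ← 92.03 m/s
throttle_to(11264): rpm ← 11264
final state: V = 92.03 m/s, rpm = 11264 → n = rpm/60 = 187.733333 rev/s
target J* = 0.4768; solve J* = V/(n·D) for n: n = V/(J*·D) = 92.03/(0.4768 × 3.029) = 63.722661 rev/s
rpm = 60·n = 3823.359649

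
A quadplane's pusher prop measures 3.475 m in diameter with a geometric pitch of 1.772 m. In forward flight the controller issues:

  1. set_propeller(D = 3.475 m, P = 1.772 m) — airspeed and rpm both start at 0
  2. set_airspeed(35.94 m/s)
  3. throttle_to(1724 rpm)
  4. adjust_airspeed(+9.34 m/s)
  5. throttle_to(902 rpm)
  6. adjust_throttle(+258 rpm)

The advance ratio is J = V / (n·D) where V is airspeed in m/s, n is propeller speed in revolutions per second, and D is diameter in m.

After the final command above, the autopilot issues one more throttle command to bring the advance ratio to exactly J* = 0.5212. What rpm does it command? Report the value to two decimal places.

set_propeller: D = 3.475 m, P = 1.772 m (p = P/D = 0.509928); state ← (V=0, rpm=0)
set_airspeed(35.94): V ← 35.94 m/s
throttle_to(1724): rpm ← 1724
adjust_airspeed(+9.34): V ← 35.94 +9.34 = 45.28 m/s
throttle_to(902): rpm ← 902
adjust_throttle(+258): rpm ← 902 +258 = 1160
final state: V = 45.28 m/s, rpm = 1160 → n = rpm/60 = 19.333333 rev/s
target J* = 0.5212; solve J* = V/(n·D) for n: n = V/(J*·D) = 45.28/(0.5212 × 3.475) = 25.000414 rev/s
rpm = 60·n = 1500.024846

rpm = 1500.02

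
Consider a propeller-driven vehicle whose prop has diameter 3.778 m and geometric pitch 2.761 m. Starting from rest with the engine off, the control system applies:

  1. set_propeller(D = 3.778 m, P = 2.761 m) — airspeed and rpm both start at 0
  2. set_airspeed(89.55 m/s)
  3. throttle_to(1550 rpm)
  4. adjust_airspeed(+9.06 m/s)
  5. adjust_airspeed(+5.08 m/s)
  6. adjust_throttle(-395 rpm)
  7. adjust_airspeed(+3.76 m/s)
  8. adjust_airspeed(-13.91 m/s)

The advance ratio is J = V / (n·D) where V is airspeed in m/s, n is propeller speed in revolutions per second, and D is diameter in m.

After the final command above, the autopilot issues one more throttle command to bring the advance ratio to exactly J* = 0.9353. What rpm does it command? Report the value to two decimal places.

set_propeller: D = 3.778 m, P = 2.761 m (p = P/D = 0.730810); state ← (V=0, rpm=0)
set_airspeed(89.55): V ← 89.55 m/s
throttle_to(1550): rpm ← 1550
adjust_airspeed(+9.06): V ← 89.55 +9.06 = 98.61 m/s
adjust_airspeed(+5.08): V ← 98.61 +5.08 = 103.69 m/s
adjust_throttle(-395): rpm ← 1550 -395 = 1155
adjust_airspeed(+3.76): V ← 103.69 +3.76 = 107.45 m/s
adjust_airspeed(-13.91): V ← 107.45 -13.91 = 93.54 m/s
final state: V = 93.54 m/s, rpm = 1155 → n = rpm/60 = 19.250000 rev/s
target J* = 0.9353; solve J* = V/(n·D) for n: n = V/(J*·D) = 93.54/(0.9353 × 3.778) = 26.471861 rev/s
rpm = 60·n = 1588.311674

rpm = 1588.31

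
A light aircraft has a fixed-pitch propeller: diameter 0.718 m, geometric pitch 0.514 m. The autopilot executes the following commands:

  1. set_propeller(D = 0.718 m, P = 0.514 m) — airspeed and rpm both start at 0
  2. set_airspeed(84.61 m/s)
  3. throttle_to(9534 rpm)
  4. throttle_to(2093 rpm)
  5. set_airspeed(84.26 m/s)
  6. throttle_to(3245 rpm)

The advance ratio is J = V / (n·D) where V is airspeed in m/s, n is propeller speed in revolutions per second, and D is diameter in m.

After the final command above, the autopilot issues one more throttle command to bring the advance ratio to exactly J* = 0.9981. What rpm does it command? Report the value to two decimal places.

rpm = 7054.63

set_propeller: D = 0.718 m, P = 0.514 m (p = P/D = 0.715877); state ← (V=0, rpm=0)
set_airspeed(84.61): V ← 84.61 m/s
throttle_to(9534): rpm ← 9534
throttle_to(2093): rpm ← 2093
set_airspeed(84.26): V ← 84.26 m/s
throttle_to(3245): rpm ← 3245
final state: V = 84.26 m/s, rpm = 3245 → n = rpm/60 = 54.083333 rev/s
target J* = 0.9981; solve J* = V/(n·D) for n: n = V/(J*·D) = 84.26/(0.9981 × 0.718) = 117.577157 rev/s
rpm = 60·n = 7054.629423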